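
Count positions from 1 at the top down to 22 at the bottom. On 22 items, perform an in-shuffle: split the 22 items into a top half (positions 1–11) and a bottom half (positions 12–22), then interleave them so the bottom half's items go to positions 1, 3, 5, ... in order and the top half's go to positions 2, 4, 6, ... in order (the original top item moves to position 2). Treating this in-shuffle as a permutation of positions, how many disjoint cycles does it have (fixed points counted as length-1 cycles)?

Trace each unvisited position around until it returns:
(1 2 4 8 16 9 ... len 11) (5 10 20 17 11 22 ... len 11)
2 cycles in total.

2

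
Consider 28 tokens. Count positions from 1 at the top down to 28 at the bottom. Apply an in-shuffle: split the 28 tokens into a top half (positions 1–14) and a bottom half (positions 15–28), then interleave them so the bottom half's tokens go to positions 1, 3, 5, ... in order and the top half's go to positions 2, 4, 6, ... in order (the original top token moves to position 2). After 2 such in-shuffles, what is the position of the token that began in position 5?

20

Track the token's position through each in-shuffle:
5 → 10 → 20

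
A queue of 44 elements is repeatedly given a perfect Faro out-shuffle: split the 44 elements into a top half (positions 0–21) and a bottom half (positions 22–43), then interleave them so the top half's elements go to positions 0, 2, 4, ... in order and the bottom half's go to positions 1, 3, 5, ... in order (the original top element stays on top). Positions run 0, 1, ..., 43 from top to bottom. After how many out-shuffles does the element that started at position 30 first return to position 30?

14

Follow position 30 under repeated out-shuffles:
30 → 17 → 34 → 25 → 7 → 14 → 28 → 13 → 26 → 9 → 18 → 36 → 29 → 15 → 30
It first returns after 14 out-shuffles.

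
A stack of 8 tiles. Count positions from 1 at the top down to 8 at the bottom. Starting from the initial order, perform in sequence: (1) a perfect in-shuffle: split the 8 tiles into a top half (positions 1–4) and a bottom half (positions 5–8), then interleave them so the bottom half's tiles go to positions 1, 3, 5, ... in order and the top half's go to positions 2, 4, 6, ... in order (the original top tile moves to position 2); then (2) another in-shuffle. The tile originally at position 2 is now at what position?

8

Track the tile from position 2 forward through each operation:
  after op 1 (in-shuffle): 2 → 4
  after op 2 (in-shuffle): 4 → 8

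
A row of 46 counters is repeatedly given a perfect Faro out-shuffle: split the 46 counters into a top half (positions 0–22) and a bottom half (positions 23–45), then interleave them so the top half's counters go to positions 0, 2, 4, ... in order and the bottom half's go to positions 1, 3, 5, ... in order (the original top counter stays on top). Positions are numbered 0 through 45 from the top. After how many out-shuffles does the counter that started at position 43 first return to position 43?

12

Follow position 43 under repeated out-shuffles:
43 → 41 → 37 → 29 → 13 → 26 → 7 → 14 → 28 → 11 → 22 → 44 → 43
It first returns after 12 out-shuffles.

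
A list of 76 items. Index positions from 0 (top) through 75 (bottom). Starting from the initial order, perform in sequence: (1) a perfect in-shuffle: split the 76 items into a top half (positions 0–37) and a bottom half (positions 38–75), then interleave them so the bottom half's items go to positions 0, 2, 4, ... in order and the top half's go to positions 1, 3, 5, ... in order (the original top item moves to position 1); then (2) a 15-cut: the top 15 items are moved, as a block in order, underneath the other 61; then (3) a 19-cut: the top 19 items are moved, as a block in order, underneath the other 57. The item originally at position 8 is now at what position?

Track the item from position 8 forward through each operation:
  after op 1 (in-shuffle): 8 → 17
  after op 2 (cut 15): 17 → 2
  after op 3 (cut 19): 2 → 59

59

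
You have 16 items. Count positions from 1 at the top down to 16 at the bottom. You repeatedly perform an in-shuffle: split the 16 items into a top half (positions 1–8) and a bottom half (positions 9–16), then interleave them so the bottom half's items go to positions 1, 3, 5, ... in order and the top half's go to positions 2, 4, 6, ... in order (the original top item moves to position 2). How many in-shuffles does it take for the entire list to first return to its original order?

8

The in-shuffle permutes the 16 positions with cycle lengths [8, 8].
Every item is home exactly when every cycle has completed a whole number of laps, i.e. after lcm(8) = 8 in-shuffles.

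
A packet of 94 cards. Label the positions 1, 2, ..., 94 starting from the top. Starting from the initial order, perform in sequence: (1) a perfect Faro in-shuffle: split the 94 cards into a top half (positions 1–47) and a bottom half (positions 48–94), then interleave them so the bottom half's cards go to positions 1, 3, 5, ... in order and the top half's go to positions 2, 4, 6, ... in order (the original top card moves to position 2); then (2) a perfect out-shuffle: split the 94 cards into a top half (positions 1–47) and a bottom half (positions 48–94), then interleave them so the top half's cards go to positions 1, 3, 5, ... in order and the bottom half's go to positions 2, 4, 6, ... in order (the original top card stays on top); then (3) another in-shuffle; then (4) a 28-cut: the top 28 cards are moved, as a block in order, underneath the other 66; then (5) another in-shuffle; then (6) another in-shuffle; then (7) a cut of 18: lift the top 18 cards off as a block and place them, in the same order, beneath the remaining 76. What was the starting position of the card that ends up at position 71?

Undo the operations in reverse order, starting from position 71:
  undo op 7 (cut 18): 71 ← 89
  undo op 6 (in-shuffle, from bottom half): 89 ← 92
  undo op 5 (in-shuffle, from top half): 92 ← 46
  undo op 4 (cut 28): 46 ← 74
  undo op 3 (in-shuffle, from top half): 74 ← 37
  undo op 2 (out-shuffle, from top half): 37 ← 19
  undo op 1 (in-shuffle, from bottom half): 19 ← 57
So the card at position 71 came from original position 57.

57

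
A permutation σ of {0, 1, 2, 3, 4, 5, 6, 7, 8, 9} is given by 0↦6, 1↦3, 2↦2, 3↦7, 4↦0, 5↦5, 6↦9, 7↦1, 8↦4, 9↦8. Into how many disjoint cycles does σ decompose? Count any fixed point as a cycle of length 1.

4

Cycle decomposition: (0 6 9 8 4) (1 3 7) (2) (5).
4 cycles.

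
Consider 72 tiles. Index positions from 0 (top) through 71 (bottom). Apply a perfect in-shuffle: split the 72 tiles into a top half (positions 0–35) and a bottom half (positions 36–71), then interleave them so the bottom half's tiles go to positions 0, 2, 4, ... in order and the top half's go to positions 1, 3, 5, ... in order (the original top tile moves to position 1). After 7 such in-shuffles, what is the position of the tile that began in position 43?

Track the tile's position through each in-shuffle:
43 → 14 → 29 → 59 → 46 → 20 → 41 → 10

10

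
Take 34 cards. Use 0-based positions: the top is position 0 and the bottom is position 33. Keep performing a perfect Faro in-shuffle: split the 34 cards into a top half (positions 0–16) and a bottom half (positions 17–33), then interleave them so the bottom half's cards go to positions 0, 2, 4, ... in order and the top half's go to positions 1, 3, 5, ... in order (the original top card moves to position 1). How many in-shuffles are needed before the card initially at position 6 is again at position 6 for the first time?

4

Follow position 6 under repeated in-shuffles:
6 → 13 → 27 → 20 → 6
It first returns after 4 in-shuffles.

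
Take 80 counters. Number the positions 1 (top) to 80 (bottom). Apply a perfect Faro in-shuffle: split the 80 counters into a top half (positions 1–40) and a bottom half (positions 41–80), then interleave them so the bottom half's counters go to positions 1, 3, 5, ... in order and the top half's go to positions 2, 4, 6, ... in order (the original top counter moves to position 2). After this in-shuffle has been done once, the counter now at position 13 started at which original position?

47

Work backwards from position 13, undoing one in-shuffle at a time:
13 ← 47
So the counter now at position 13 started at position 47.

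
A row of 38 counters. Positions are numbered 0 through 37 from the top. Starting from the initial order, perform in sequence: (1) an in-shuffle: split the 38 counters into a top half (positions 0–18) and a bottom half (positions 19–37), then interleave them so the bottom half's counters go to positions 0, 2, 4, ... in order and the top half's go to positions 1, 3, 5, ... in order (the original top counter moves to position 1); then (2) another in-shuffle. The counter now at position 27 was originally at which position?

Undo the operations in reverse order, starting from position 27:
  undo op 2 (in-shuffle, from top half): 27 ← 13
  undo op 1 (in-shuffle, from top half): 13 ← 6
So the counter at position 27 came from original position 6.

6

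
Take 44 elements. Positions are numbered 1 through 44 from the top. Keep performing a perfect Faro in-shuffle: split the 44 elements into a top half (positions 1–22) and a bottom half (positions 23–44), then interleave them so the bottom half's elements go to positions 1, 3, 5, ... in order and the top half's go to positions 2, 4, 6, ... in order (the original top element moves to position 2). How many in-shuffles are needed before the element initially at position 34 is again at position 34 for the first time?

12

Follow position 34 under repeated in-shuffles:
34 → 23 → 1 → 2 → 4 → 8 → 16 → 32 → 19 → 38 → 31 → 17 → 34
It first returns after 12 in-shuffles.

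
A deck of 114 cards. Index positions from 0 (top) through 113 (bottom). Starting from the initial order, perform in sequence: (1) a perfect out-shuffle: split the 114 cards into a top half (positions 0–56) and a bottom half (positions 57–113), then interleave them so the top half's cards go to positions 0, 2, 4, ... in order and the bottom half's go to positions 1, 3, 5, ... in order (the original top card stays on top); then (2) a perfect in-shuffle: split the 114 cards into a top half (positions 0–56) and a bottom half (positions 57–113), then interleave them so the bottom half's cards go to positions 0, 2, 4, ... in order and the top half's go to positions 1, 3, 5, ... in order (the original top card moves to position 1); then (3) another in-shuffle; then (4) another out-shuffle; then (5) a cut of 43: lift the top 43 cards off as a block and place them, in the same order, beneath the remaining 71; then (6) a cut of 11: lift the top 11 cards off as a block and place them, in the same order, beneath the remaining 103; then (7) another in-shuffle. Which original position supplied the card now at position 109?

106

Undo the operations in reverse order, starting from position 109:
  undo op 7 (in-shuffle, from top half): 109 ← 54
  undo op 6 (cut 11): 54 ← 65
  undo op 5 (cut 43): 65 ← 108
  undo op 4 (out-shuffle, from top half): 108 ← 54
  undo op 3 (in-shuffle, from bottom half): 54 ← 84
  undo op 2 (in-shuffle, from bottom half): 84 ← 99
  undo op 1 (out-shuffle, from bottom half): 99 ← 106
So the card at position 109 came from original position 106.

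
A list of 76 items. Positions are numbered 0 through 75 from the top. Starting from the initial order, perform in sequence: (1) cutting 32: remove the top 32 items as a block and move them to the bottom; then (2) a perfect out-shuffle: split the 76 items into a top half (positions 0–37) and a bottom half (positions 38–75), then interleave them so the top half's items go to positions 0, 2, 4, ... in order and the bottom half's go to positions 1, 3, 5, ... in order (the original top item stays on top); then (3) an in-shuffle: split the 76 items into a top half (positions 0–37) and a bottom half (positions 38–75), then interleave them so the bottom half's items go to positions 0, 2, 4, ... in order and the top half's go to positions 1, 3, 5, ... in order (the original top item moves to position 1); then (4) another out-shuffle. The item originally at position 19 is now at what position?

52

Track the item from position 19 forward through each operation:
  after op 1 (cut 32): 19 → 63
  after op 2 (out-shuffle): 63 → 51
  after op 3 (in-shuffle): 51 → 26
  after op 4 (out-shuffle): 26 → 52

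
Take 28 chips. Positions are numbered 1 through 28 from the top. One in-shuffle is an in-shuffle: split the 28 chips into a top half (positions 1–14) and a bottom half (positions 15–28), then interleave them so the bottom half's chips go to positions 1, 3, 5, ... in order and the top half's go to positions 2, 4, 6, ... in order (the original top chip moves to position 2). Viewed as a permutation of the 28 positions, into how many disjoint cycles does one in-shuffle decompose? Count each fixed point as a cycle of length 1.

Trace each unvisited position around until it returns:
(1 2 4 8 16 3 ... len 28)
1 cycle in total.

1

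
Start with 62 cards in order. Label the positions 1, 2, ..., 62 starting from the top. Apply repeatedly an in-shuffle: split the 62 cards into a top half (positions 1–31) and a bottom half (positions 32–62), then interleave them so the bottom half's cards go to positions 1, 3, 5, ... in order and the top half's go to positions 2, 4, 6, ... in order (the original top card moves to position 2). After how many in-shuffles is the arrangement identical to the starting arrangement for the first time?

The in-shuffle permutes the 62 positions with cycle lengths [2, 3, 3, 6, 6, 6, 6, 6, 6, 6, 6, 6].
Every card is home exactly when every cycle has completed a whole number of laps, i.e. after lcm(2, 3, 6) = 6 in-shuffles.

6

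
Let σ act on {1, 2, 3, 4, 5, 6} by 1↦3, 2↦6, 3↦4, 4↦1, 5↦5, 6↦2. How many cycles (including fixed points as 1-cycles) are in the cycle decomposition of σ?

Cycle decomposition: (1 3 4) (2 6) (5).
3 cycles.

3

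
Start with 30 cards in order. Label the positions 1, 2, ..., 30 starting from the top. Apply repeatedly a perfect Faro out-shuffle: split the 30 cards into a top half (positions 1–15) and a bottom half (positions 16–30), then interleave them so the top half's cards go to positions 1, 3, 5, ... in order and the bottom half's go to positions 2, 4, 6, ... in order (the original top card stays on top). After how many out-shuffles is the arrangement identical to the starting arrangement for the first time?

The out-shuffle permutes the 30 positions with cycle lengths [1, 1, 28].
Every card is home exactly when every cycle has completed a whole number of laps, i.e. after lcm(1, 28) = 28 out-shuffles.

28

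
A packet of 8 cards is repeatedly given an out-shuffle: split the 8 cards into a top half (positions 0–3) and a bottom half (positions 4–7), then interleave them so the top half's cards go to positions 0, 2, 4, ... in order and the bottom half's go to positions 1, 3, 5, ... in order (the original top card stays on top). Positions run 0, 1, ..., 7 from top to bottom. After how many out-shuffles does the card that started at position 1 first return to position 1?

Follow position 1 under repeated out-shuffles:
1 → 2 → 4 → 1
It first returns after 3 out-shuffles.

3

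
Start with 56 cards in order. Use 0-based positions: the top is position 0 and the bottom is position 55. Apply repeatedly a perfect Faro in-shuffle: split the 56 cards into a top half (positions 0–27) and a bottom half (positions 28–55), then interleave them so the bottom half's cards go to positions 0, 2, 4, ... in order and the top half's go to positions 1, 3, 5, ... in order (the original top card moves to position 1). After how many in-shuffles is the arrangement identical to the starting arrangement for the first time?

18

The in-shuffle permutes the 56 positions with cycle lengths [2, 18, 18, 18].
Every card is home exactly when every cycle has completed a whole number of laps, i.e. after lcm(2, 18) = 18 in-shuffles.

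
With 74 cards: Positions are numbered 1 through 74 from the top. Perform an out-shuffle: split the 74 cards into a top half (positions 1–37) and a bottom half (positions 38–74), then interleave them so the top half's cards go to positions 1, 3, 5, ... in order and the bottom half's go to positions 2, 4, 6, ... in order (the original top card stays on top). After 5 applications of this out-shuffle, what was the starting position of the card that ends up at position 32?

59

Work backwards from position 32, undoing one out-shuffle at a time:
32 ← 53 ← 27 ← 14 ← 44 ← 59
So the card now at position 32 started at position 59.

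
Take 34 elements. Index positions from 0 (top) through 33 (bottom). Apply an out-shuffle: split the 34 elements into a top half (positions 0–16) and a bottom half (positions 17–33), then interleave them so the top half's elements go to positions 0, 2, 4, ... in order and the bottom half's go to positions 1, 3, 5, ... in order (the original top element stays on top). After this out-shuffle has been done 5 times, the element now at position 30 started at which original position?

Work backwards from position 30, undoing one out-shuffle at a time:
30 ← 15 ← 24 ← 12 ← 6 ← 3
So the element now at position 30 started at position 3.

3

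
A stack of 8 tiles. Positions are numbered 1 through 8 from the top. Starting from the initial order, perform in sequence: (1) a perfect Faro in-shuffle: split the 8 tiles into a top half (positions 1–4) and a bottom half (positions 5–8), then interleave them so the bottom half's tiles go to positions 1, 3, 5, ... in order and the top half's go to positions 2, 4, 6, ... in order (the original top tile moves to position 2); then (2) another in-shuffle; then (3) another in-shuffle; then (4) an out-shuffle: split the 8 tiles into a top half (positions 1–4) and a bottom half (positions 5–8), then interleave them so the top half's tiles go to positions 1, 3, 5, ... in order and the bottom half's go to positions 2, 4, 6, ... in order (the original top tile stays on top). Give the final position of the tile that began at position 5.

Track the tile from position 5 forward through each operation:
  after op 1 (in-shuffle): 5 → 1
  after op 2 (in-shuffle): 1 → 2
  after op 3 (in-shuffle): 2 → 4
  after op 4 (out-shuffle): 4 → 7

7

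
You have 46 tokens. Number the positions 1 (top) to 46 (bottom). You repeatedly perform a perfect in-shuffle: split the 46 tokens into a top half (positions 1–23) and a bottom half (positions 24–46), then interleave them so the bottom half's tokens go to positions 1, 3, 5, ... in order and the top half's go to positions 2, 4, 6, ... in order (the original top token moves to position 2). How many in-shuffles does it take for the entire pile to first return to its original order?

23

The in-shuffle permutes the 46 positions with cycle lengths [23, 23].
Every token is home exactly when every cycle has completed a whole number of laps, i.e. after lcm(23) = 23 in-shuffles.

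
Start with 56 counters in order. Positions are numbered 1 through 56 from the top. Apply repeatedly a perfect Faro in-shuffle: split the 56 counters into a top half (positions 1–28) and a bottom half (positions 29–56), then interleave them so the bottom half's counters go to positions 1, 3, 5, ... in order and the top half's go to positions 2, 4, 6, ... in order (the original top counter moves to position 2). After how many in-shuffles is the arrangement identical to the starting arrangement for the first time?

The in-shuffle permutes the 56 positions with cycle lengths [2, 18, 18, 18].
Every counter is home exactly when every cycle has completed a whole number of laps, i.e. after lcm(2, 18) = 18 in-shuffles.

18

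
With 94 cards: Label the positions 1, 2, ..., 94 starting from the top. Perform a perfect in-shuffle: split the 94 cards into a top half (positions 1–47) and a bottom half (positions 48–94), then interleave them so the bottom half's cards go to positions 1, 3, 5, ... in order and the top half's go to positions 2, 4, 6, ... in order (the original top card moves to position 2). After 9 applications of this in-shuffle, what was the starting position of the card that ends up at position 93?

Work backwards from position 93, undoing one in-shuffle at a time:
93 ← 94 ← 47 ← 71 ← 83 ← 89 ← 92 ← 46 ← 23 ← 59
So the card now at position 93 started at position 59.

59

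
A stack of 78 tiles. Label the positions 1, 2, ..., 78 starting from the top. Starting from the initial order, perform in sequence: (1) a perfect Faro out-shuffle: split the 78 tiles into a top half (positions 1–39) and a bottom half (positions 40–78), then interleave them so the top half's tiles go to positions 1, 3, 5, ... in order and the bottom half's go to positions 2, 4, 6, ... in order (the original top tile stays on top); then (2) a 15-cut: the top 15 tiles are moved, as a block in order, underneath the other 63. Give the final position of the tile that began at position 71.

49

Track the tile from position 71 forward through each operation:
  after op 1 (out-shuffle): 71 → 64
  after op 2 (cut 15): 64 → 49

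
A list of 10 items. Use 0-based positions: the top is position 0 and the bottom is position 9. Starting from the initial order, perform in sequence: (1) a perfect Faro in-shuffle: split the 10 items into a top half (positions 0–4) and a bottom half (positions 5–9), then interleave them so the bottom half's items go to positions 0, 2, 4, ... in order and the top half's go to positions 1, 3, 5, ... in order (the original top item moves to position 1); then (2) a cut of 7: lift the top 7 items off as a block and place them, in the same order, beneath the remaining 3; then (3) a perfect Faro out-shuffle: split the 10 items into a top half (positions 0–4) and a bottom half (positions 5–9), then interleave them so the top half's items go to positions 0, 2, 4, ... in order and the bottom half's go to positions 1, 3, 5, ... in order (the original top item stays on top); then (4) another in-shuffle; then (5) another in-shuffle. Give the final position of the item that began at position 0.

Track the item from position 0 forward through each operation:
  after op 1 (in-shuffle): 0 → 1
  after op 2 (cut 7): 1 → 4
  after op 3 (out-shuffle): 4 → 8
  after op 4 (in-shuffle): 8 → 6
  after op 5 (in-shuffle): 6 → 2

2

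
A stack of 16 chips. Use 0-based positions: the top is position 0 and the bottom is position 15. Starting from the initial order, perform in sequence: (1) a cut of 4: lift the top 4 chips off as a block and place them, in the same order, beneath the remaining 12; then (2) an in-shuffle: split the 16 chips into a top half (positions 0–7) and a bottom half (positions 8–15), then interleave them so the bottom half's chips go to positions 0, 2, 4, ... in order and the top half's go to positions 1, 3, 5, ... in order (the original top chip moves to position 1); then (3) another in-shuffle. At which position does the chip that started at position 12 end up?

1

Track the chip from position 12 forward through each operation:
  after op 1 (cut 4): 12 → 8
  after op 2 (in-shuffle): 8 → 0
  after op 3 (in-shuffle): 0 → 1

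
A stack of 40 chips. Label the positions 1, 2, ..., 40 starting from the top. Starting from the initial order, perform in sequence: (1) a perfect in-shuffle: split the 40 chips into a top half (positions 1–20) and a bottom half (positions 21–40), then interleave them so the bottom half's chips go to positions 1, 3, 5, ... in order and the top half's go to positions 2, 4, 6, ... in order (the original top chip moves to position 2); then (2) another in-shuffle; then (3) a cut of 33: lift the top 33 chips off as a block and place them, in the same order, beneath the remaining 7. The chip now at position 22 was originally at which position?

Undo the operations in reverse order, starting from position 22:
  undo op 3 (cut 33): 22 ← 15
  undo op 2 (in-shuffle, from bottom half): 15 ← 28
  undo op 1 (in-shuffle, from top half): 28 ← 14
So the chip at position 22 came from original position 14.

14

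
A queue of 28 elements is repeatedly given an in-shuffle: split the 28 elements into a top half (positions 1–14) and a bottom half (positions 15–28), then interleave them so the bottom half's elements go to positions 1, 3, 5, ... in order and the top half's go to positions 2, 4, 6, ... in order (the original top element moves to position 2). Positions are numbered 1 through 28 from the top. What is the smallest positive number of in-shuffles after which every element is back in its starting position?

28

The in-shuffle permutes the 28 positions with cycle lengths [28].
Every element is home exactly when every cycle has completed a whole number of laps, i.e. after lcm(28) = 28 in-shuffles.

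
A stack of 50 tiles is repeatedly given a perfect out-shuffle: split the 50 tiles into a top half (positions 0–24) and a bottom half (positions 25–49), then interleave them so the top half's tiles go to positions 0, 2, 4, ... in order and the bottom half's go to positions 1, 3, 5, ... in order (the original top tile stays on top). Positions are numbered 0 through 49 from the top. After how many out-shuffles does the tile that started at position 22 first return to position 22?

Follow position 22 under repeated out-shuffles:
22 → 44 → 39 → 29 → 9 → 18 → 36 → 23 → ... → 22 (length 21)
It first returns after 21 out-shuffles.

21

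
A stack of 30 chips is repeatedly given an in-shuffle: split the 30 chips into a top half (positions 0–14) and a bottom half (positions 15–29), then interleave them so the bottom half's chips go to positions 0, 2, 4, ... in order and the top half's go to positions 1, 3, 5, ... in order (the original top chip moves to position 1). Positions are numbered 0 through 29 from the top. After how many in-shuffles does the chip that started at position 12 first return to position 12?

Follow position 12 under repeated in-shuffles:
12 → 25 → 20 → 10 → 21 → 12
It first returns after 5 in-shuffles.

5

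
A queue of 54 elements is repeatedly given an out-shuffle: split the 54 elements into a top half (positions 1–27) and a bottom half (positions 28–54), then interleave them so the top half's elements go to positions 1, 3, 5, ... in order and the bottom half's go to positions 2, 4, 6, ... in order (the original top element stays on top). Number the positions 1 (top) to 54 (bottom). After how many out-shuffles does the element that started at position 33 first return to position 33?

52

Follow position 33 under repeated out-shuffles:
33 → 12 → 23 → 45 → 36 → 18 → 35 → 16 → ... → 33 (length 52)
It first returns after 52 out-shuffles.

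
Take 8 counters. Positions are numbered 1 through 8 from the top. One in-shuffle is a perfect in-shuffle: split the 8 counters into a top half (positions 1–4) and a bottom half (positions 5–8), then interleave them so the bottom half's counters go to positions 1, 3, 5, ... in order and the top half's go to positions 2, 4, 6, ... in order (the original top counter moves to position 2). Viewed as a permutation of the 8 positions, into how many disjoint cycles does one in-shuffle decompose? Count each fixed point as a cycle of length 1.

2

Trace each unvisited position around until it returns:
(1 2 4 8 7 5) (3 6)
2 cycles in total.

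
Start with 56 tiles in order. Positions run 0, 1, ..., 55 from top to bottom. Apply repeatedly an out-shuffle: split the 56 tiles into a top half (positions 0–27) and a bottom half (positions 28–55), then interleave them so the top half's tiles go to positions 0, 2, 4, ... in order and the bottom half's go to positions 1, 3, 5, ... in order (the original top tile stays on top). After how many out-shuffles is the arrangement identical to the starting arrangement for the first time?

20

The out-shuffle permutes the 56 positions with cycle lengths [1, 1, 4, 10, 20, 20].
Every tile is home exactly when every cycle has completed a whole number of laps, i.e. after lcm(1, 4, 10, 20) = 20 out-shuffles.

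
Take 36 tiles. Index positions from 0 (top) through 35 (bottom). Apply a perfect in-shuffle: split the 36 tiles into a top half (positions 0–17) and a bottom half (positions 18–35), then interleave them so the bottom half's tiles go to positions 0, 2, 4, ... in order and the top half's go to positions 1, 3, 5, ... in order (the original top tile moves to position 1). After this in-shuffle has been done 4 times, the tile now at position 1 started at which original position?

13

Work backwards from position 1, undoing one in-shuffle at a time:
1 ← 0 ← 18 ← 27 ← 13
So the tile now at position 1 started at position 13.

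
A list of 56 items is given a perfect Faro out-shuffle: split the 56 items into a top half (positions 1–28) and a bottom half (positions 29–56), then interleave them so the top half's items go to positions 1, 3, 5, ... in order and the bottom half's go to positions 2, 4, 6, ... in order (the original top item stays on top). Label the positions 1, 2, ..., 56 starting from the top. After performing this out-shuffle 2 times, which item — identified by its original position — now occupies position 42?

Work backwards from position 42, undoing one out-shuffle at a time:
42 ← 49 ← 25
So the item now at position 42 started at position 25.

25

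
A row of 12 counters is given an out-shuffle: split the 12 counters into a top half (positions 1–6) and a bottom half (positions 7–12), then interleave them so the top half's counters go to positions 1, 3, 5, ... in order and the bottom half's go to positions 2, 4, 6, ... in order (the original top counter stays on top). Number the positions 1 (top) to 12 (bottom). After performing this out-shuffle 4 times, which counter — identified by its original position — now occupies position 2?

Work backwards from position 2, undoing one out-shuffle at a time:
2 ← 7 ← 4 ← 8 ← 10
So the counter now at position 2 started at position 10.

10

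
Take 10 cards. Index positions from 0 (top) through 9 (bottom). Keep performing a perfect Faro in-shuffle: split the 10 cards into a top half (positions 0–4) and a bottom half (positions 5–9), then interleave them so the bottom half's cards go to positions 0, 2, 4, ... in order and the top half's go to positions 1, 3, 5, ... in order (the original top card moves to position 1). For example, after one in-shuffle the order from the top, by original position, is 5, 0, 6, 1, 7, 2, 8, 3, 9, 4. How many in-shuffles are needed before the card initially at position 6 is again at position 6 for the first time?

10

Follow position 6 under repeated in-shuffles:
6 → 2 → 5 → 0 → 1 → 3 → 7 → 4 → 9 → 8 → 6
It first returns after 10 in-shuffles.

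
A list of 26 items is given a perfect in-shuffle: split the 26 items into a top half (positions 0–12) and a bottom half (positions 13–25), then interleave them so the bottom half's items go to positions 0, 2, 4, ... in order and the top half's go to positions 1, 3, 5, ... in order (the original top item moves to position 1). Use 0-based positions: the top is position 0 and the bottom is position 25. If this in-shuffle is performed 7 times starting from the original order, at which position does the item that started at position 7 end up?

Track the item's position through each in-shuffle:
7 → 15 → 4 → 9 → 19 → 12 → 25 → 24

24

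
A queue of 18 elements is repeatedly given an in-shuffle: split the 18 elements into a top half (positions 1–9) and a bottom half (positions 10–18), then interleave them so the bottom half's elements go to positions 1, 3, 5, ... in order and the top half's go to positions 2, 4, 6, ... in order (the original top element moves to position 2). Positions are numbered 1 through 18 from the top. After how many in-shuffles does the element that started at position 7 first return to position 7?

18

Follow position 7 under repeated in-shuffles:
7 → 14 → 9 → 18 → 17 → 15 → 11 → 3 → 6 → 12 → 5 → 10 → 1 → 2 → 4 → 8 → 16 → 13 → 7
It first returns after 18 in-shuffles.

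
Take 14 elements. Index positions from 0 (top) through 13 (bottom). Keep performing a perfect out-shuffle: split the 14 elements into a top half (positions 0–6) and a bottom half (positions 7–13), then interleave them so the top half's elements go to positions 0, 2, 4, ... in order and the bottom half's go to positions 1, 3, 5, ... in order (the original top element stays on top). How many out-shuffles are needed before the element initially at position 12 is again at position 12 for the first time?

Follow position 12 under repeated out-shuffles:
12 → 11 → 9 → 5 → 10 → 7 → 1 → 2 → 4 → 8 → 3 → 6 → 12
It first returns after 12 out-shuffles.

12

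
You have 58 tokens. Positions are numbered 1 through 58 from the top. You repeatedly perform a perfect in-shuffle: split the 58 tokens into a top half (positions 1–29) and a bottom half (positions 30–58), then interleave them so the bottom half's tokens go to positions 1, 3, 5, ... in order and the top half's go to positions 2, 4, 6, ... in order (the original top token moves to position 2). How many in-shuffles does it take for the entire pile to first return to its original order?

58

The in-shuffle permutes the 58 positions with cycle lengths [58].
Every token is home exactly when every cycle has completed a whole number of laps, i.e. after lcm(58) = 58 in-shuffles.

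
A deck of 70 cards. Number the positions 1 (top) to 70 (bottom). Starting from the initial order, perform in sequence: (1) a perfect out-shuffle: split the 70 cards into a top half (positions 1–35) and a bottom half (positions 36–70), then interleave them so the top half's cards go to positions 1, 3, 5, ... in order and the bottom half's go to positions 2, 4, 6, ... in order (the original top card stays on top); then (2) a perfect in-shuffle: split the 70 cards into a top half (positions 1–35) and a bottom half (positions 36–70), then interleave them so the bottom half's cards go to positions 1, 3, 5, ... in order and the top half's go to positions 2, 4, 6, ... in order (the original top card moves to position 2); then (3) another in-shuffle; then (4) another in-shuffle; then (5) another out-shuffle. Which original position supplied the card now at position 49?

41

Undo the operations in reverse order, starting from position 49:
  undo op 5 (out-shuffle, from top half): 49 ← 25
  undo op 4 (in-shuffle, from bottom half): 25 ← 48
  undo op 3 (in-shuffle, from top half): 48 ← 24
  undo op 2 (in-shuffle, from top half): 24 ← 12
  undo op 1 (out-shuffle, from bottom half): 12 ← 41
So the card at position 49 came from original position 41.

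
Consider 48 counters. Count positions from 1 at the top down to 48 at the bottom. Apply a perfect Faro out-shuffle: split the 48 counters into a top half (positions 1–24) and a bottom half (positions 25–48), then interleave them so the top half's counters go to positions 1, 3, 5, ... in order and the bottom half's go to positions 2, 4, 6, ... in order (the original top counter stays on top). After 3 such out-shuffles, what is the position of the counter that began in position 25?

5

Track the counter's position through each out-shuffle:
25 → 2 → 3 → 5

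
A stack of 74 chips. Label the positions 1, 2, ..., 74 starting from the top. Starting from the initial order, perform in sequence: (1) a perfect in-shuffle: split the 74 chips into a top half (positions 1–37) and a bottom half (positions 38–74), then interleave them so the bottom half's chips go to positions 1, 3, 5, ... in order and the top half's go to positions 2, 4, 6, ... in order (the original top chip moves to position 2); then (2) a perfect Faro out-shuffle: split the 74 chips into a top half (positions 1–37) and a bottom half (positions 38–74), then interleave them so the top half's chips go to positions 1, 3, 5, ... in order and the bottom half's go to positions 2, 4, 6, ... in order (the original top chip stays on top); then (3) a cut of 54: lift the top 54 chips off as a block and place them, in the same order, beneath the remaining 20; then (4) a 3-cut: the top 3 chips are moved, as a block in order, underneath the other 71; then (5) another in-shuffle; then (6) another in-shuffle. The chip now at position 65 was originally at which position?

Undo the operations in reverse order, starting from position 65:
  undo op 6 (in-shuffle, from bottom half): 65 ← 70
  undo op 5 (in-shuffle, from top half): 70 ← 35
  undo op 4 (cut 3): 35 ← 38
  undo op 3 (cut 54): 38 ← 18
  undo op 2 (out-shuffle, from bottom half): 18 ← 46
  undo op 1 (in-shuffle, from top half): 46 ← 23
So the chip at position 65 came from original position 23.

23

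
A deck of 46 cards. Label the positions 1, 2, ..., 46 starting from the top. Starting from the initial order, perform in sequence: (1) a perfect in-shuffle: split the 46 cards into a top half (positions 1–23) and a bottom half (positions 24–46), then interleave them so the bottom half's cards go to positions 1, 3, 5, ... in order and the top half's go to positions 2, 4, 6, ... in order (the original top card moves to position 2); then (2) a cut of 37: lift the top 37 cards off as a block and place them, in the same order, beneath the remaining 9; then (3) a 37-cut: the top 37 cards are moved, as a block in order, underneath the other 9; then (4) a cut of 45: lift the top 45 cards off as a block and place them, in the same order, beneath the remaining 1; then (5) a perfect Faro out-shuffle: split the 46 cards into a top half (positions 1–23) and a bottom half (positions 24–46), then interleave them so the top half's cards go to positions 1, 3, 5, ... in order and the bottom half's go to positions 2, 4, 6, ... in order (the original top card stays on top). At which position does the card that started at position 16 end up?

9

Track the card from position 16 forward through each operation:
  after op 1 (in-shuffle): 16 → 32
  after op 2 (cut 37): 32 → 41
  after op 3 (cut 37): 41 → 4
  after op 4 (cut 45): 4 → 5
  after op 5 (out-shuffle): 5 → 9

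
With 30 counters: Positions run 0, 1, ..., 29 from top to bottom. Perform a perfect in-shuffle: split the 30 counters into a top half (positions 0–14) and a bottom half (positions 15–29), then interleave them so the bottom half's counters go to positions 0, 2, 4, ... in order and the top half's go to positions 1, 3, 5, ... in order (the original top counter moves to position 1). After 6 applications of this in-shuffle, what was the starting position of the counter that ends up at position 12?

Work backwards from position 12, undoing one in-shuffle at a time:
12 ← 21 ← 10 ← 20 ← 25 ← 12 ← 21
So the counter now at position 12 started at position 21.

21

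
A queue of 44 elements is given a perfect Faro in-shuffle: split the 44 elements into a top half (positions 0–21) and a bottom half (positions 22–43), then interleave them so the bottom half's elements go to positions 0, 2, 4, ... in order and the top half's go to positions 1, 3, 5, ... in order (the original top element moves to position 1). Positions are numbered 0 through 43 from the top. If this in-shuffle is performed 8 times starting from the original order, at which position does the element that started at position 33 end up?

Track the element's position through each in-shuffle:
33 → 22 → 0 → 1 → 3 → 7 → 15 → 31 → 18

18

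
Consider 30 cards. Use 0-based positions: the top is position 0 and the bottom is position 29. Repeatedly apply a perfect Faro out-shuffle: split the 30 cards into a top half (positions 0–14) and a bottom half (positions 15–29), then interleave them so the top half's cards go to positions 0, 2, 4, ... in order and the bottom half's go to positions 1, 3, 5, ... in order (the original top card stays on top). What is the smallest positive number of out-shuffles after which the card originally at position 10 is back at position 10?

28

Follow position 10 under repeated out-shuffles:
10 → 20 → 11 → 22 → 15 → 1 → 2 → 4 → ... → 10 (length 28)
It first returns after 28 out-shuffles.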